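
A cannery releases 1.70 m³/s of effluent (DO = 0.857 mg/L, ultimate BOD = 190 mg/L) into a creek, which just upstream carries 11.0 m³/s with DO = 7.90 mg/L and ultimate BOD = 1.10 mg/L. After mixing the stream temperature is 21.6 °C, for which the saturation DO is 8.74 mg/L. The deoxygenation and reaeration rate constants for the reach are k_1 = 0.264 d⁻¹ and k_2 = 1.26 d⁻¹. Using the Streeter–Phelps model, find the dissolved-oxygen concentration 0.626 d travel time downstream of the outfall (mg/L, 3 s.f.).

Mixed DO = (11.0×7.90 + 1.70×0.857)/(11.0+1.70) = 88.36/12.70 = 6.957 mg/L.
Mixed L₀ = (11.0×1.10 + 1.70×190)/(12.70) = 335.1/12.70 = 26.39 mg/L.
Initial deficit D₀ = C_s − DO₀ = 8.74 − 6.957 = 1.783 mg/L.
D(0.626) = [0.264×26.39/(1.26−0.264)](e^(−0.264×0.626) − e^(−1.26×0.626)) + 1.783 e^(−1.26×0.626)
= 6.994 × (0.8477 − 0.4544) + 1.783 × 0.4544 = 3.561 mg/L.
DO = 8.74 − 3.561 = 5.179 mg/L.

DO ≈ 5.18 mg/L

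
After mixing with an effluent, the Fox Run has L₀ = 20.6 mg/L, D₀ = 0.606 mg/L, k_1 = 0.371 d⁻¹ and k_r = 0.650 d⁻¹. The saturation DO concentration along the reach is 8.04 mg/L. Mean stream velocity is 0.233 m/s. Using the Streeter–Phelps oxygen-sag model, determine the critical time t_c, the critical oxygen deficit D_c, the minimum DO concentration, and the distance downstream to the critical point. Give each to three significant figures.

With k_r/k_1 = 1.752 and 1 − D₀(k_r−k_1)/(k_1 L₀) = 0.9779,
t_c = ln(1.752 × 0.9779) / (0.650 − 0.371) = ln(1.713) / 0.2790 = 0.5384/0.2790 = 1.930 d.
D_c = (k_1/k_r) L₀ e^(−k_1 t_c) = (0.371/0.650) × 20.6 × e^(−0.371×1.930) = 0.5708 × 20.6 × 0.4887 = 5.746 mg/L.
Minimum DO = C_s − D_c = 8.04 − 5.746 = 2.294 mg/L.
x_c = v t_c = 0.233 m/s × 1.930 d × 86400 s/d = 38850 m ≈ 38.8 km.

t_c ≈ 1.93 d; D_c ≈ 5.75 mg/L; min DO ≈ 2.29 mg/L; x_c ≈ 38.8 km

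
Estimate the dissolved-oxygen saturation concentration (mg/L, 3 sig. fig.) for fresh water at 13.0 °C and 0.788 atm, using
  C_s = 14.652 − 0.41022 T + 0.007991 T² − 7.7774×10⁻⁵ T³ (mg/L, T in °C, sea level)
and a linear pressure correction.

At sea level: C_s = 14.652 − 0.41022×13.0 + 0.007991×13.0² − 7.7774×10⁻⁵×13.0³ = 10.50 mg/L.
Pressure correction: C_s' = 10.50 × 0.788 = 8.273 mg/L.

C_s ≈ 8.27 mg/L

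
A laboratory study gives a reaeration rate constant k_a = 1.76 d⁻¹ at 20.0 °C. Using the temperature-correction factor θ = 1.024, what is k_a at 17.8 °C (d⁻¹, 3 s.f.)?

k_a ≈ 1.67 d⁻¹

k_a(T₂) = k_a(T₁) · θ^(T₂−T₁) = 1.76 × 1.024^(17.8−20.0)
= 1.76 × 1.024^-2.20 = 1.76 × 0.9492 = 1.671 d⁻¹.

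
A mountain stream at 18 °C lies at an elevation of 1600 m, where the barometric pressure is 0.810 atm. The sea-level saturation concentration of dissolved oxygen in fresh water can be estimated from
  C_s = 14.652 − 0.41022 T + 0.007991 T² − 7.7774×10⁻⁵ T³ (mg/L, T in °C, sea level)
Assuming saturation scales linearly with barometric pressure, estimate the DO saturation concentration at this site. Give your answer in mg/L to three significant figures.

C_s ≈ 7.62 mg/L

At sea level: C_s = 14.652 − 0.41022×18 + 0.007991×18² − 7.7774×10⁻⁵×18³ = 9.404 mg/L.
Pressure correction: C_s' = 9.404 × 0.810 = 7.617 mg/L.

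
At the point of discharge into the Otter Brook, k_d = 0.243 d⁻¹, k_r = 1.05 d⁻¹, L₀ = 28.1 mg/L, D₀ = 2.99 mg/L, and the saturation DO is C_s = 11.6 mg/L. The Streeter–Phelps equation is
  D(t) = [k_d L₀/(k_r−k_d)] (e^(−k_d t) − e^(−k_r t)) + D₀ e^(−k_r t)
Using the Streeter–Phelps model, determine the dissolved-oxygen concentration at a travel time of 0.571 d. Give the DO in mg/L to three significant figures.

k_d L₀/(k_r−k_d) = 0.243×28.1/(1.05−0.243) = 6.828/0.8070 = 8.461 mg/L.
e^(−k_d t) = e^(−0.243×0.5710) = 0.8704; e^(−k_r t) = e^(−1.05×0.5710) = 0.5491.
D = 8.461 × (0.8704 − 0.5491) + 2.99 × 0.5491 = 2.719 + 1.642 = 4.361 mg/L.
DO = C_s − D = 11.6 − 4.361 = 7.239 mg/L.

DO ≈ 7.24 mg/L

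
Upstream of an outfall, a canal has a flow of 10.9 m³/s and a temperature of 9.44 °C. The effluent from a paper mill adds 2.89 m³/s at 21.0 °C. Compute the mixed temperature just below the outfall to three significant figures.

11.9 °C

Flow-weighted mixing: C = (Q_r C_r + Q_w C_w)/(Q_r + Q_w)
= (10.9×9.44 + 2.89×21.0)/(10.9 + 2.89) = 163.6/13.79 = 11.86 °C.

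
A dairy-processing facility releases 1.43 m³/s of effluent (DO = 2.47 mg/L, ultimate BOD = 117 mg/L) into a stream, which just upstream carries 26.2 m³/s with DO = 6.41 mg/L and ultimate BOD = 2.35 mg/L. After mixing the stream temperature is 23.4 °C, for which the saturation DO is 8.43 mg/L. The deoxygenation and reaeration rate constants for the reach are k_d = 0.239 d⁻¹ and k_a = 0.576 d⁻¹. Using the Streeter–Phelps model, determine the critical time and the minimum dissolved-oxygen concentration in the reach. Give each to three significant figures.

Mixed DO = (26.2×6.41 + 1.43×2.47)/(26.2+1.43) = 171.5/27.63 = 6.206 mg/L.
Mixed L₀ = (26.2×2.35 + 1.43×117)/(27.63) = 228.9/27.63 = 8.284 mg/L.
Initial deficit D₀ = C_s − DO₀ = 8.43 − 6.206 = 2.224 mg/L.
t_c = (1/0.3370) ln[(0.576/0.239)(1 − 2.224×0.3370/(0.239×8.284))] = 2.967 × ln(1.498) = 1.199 d.
D_c = (0.239/0.576) × 8.284 × e^(−0.239×1.199) = 0.4149 × 8.284 × 0.7509 = 2.581 mg/L.
Minimum DO = 8.43 − 2.581 = 5.849 mg/L.

t_c ≈ 1.20 d; minimum DO ≈ 5.85 mg/L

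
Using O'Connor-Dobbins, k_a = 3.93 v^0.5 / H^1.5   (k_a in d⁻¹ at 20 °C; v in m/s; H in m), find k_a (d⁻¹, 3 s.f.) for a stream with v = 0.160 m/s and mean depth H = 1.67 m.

k_a = 3.93 × 0.160^0.5 / 1.67^1.5 = 3.93 × 0.4000 / 2.158 = 0.7284 d⁻¹.

k_a ≈ 0.728 d⁻¹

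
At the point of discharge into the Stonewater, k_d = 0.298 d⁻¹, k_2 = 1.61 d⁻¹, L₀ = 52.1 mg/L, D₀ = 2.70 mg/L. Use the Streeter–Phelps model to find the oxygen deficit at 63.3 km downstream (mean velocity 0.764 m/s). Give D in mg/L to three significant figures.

Travel time t = x/v = 63.3 km / (0.764 m/s) = 63300 m / 0.764 m/s = 82850 s = 0.9590 d.
k_d L₀/(k_2−k_d) = 0.298×52.1/(1.61−0.298) = 15.53/1.312 = 11.83 mg/L.
e^(−k_d t) = e^(−0.298×0.9590) = 0.7514; e^(−k_2 t) = e^(−1.61×0.9590) = 0.2135.
D = 11.83 × (0.7514 − 0.2135) + 2.70 × 0.2135 = 6.365 + 0.5766 = 6.942 mg/L.

D ≈ 6.94 mg/L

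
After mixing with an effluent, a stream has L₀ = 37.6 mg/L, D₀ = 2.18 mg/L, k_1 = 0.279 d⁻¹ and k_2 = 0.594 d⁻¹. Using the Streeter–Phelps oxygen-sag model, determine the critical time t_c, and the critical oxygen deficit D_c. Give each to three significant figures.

With k_2/k_1 = 2.129 and 1 − D₀(k_2−k_1)/(k_1 L₀) = 0.9345,
t_c = ln(2.129 × 0.9345) / (0.594 − 0.279) = ln(1.990) / 0.3150 = 0.6880/0.3150 = 2.184 d.
L(t_c) = L₀ e^(−k_1 t_c) = 37.6 × 0.5437 = 20.44 mg/L, and at the critical point k_2 D_c = k_1 L, so D_c = (0.279/0.594) × 20.44 = 9.602 mg/L.

t_c ≈ 2.18 d; D_c ≈ 9.60 mg/L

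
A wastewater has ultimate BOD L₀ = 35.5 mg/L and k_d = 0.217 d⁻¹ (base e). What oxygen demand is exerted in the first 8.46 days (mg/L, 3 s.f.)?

y_t = L₀(1 − e^(−k_d t)) = 35.5 × (1 − e^(−0.217×8.46))
= 35.5 × (1 − 0.1595) = 35.5 × 0.8405 = 29.84 mg/L.

y ≈ 29.8 mg/L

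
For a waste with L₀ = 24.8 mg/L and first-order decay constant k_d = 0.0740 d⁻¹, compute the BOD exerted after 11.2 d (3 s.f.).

y ≈ 14.0 mg/L

y_t = L₀(1 − e^(−k_d t)) = 24.8 × (1 − e^(−0.0740×11.2))
= 24.8 × (1 − 0.4366) = 24.8 × 0.5634 = 13.97 mg/L.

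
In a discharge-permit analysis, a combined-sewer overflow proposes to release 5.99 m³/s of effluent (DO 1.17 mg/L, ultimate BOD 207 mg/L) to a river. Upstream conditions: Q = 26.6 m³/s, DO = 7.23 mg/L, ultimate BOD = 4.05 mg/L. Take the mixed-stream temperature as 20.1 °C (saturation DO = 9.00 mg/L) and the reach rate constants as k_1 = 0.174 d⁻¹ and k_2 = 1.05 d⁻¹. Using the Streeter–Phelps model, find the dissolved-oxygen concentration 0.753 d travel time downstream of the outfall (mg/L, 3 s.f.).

Mixed DO = (26.6×7.23 + 5.99×1.17)/(26.6+5.99) = 199.3/32.59 = 6.116 mg/L.
Mixed L₀ = (26.6×4.05 + 5.99×207)/(32.59) = 1348/32.59 = 41.35 mg/L.
Initial deficit D₀ = C_s − DO₀ = 9.00 − 6.116 = 2.884 mg/L.
D(0.753) = [0.174×41.35/(1.05−0.174)](e^(−0.174×0.753) − e^(−1.05×0.753)) + 2.884 e^(−1.05×0.753)
= 8.214 × (0.8772 − 0.4535) + 2.884 × 0.4535 = 4.788 mg/L.
DO = 9.00 − 4.788 = 4.212 mg/L.

DO ≈ 4.21 mg/L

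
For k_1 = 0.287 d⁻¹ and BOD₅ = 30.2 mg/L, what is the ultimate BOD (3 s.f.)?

L₀ ≈ 39.6 mg/L

BOD₅ = L₀(1 − e^(−5k_1)) ⇒ L₀ = BOD₅ / (1 − e^(−5×0.287))
= 30.2 / (1 − 0.2381) = 30.2 / 0.7619 = 39.64 mg/L.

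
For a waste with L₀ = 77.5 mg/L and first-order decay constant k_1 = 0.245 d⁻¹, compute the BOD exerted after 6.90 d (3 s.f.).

y_t = L₀(1 − e^(−k_1 t)) = 77.5 × (1 − e^(−0.245×6.90))
= 77.5 × (1 − 0.1844) = 77.5 × 0.8156 = 63.21 mg/L.

y ≈ 63.2 mg/L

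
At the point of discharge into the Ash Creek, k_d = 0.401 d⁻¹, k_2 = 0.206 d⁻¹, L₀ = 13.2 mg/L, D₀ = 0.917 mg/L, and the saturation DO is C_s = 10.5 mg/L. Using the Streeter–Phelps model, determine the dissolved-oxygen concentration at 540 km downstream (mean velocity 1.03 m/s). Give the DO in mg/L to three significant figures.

Travel time t = x/v = 540 km / (1.03 m/s) = 540000 m / 1.03 m/s = 524300 s = 6.068 d.
k_d L₀/(k_2−k_d) = 0.401×13.2/(0.206−0.401) = 5.293/-0.1950 = -27.14 mg/L.
e^(−k_d t) = e^(−0.401×6.068) = 0.08775; e^(−k_2 t) = e^(−0.206×6.068) = 0.2865.
D = -27.14 × (0.08775 − 0.2865) + 0.917 × 0.2865 = 5.395 + 0.2627 = 5.658 mg/L.
DO = C_s − D = 10.5 − 5.658 = 4.842 mg/L.

DO ≈ 4.84 mg/L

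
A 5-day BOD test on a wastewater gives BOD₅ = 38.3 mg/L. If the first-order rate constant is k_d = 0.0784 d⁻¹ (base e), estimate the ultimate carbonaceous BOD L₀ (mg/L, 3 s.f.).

L₀ ≈ 118 mg/L

BOD₅ = L₀(1 − e^(−5k_d)) ⇒ L₀ = BOD₅ / (1 − e^(−5×0.0784))
= 38.3 / (1 − 0.6757) = 38.3 / 0.3243 = 118.1 mg/L.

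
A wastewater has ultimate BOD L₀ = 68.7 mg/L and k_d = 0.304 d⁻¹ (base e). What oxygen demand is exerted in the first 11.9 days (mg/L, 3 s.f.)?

y_t = L₀(1 − e^(−k_d t)) = 68.7 × (1 − e^(−0.304×11.9))
= 68.7 × (1 − 0.02685) = 68.7 × 0.9732 = 66.86 mg/L.

y ≈ 66.9 mg/L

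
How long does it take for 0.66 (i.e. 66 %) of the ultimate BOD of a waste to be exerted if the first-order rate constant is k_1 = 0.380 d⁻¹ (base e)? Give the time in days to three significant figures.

t ≈ 2.84 d

y/L₀ = 1 − e^(−k_1 t) = 0.66 ⇒ e^(−k_1 t) = 0.340
t = −ln(0.340) / 0.380 = 1.079 / 0.380 = 2.839 d.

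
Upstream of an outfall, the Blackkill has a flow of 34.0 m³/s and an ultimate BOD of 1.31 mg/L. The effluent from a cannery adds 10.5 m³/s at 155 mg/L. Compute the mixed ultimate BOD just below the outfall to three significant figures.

37.6 mg/L

Flow-weighted mixing: C = (Q_r C_r + Q_w C_w)/(Q_r + Q_w)
= (34.0×1.31 + 10.5×155)/(34.0 + 10.5) = 1672/44.50 = 37.57 mg/L.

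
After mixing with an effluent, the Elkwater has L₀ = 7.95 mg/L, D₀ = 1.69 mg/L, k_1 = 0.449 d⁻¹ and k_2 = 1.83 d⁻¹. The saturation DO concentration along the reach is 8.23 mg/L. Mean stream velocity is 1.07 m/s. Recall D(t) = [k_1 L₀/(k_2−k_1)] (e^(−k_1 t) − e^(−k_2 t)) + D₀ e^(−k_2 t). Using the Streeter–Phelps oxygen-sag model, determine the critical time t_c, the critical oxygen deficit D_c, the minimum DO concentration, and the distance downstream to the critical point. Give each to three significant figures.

t_c ≈ 0.249 d; D_c ≈ 1.74 mg/L; min DO ≈ 6.49 mg/L; x_c ≈ 23.0 km

t_c = [1/(k_2−k_1)] ln[(k_2/k_1)(1 − D₀(k_2−k_1)/(k_1 L₀))]
= [1/(1.83−0.449)] ln[(1.83/0.449)(1 − 1.69×1.381/(0.449×7.95))]
= (1/1.381) ln[4.076 × 0.3462] = 0.7241 × ln(1.411) = 0.7241 × 0.3442 = 0.2492 d.
L(t_c) = L₀ e^(−k_1 t_c) = 7.95 × 0.8941 = 7.108 mg/L, and at the critical point k_2 D_c = k_1 L, so D_c = (0.449/1.83) × 7.108 = 1.744 mg/L.
Minimum DO = C_s − D_c = 8.23 − 1.744 = 6.486 mg/L.
x_c = v t_c = 1.07 m/s × 0.2492 d × 86400 s/d = 23040 m ≈ 23.0 km.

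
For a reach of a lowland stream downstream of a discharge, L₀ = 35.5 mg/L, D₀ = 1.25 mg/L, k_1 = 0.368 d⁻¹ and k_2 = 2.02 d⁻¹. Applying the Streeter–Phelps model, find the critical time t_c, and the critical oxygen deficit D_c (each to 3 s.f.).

t_c ≈ 0.927 d; D_c ≈ 4.60 mg/L

t_c = [1/(k_2−k_1)] ln[(k_2/k_1)(1 − D₀(k_2−k_1)/(k_1 L₀))]
= [1/(2.02−0.368)] ln[(2.02/0.368)(1 − 1.25×1.652/(0.368×35.5))]
= (1/1.652) ln[5.489 × 0.8419] = 0.6053 × ln(4.621) = 0.6053 × 1.531 = 0.9266 d.
L(t_c) = L₀ e^(−k_1 t_c) = 35.5 × 0.7111 = 25.24 mg/L, and at the critical point k_2 D_c = k_1 L, so D_c = (0.368/2.02) × 25.24 = 4.599 mg/L.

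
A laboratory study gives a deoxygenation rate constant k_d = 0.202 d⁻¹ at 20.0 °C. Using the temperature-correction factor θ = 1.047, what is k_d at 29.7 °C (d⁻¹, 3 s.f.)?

k_d(T₂) = k_d(T₁) · θ^(T₂−T₁) = 0.202 × 1.047^(29.7−20.0)
= 0.202 × 1.047^9.70 = 0.202 × 1.561 = 0.3154 d⁻¹.

k_d ≈ 0.315 d⁻¹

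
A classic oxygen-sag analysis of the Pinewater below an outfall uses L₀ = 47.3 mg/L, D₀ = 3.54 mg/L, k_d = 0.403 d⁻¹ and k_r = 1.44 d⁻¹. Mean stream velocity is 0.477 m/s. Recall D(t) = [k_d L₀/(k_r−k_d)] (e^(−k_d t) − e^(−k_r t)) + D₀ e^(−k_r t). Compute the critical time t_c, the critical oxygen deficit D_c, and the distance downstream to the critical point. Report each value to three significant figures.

With k_r/k_d = 3.573 and 1 − D₀(k_r−k_d)/(k_d L₀) = 0.8074,
t_c = ln(3.573 × 0.8074) / (1.44 − 0.403) = ln(2.885) / 1.037 = 1.060/1.037 = 1.022 d.
D_c = (k_d/k_r) L₀ e^(−k_d t_c) = (0.403/1.44) × 47.3 × e^(−0.403×1.022) = 0.2799 × 47.3 × 0.6625 = 8.770 mg/L.
x_c = v t_c = 0.477 m/s × 1.022 d × 86400 s/d = 42110 m ≈ 42.1 km.

t_c ≈ 1.02 d; D_c ≈ 8.77 mg/L; x_c ≈ 42.1 km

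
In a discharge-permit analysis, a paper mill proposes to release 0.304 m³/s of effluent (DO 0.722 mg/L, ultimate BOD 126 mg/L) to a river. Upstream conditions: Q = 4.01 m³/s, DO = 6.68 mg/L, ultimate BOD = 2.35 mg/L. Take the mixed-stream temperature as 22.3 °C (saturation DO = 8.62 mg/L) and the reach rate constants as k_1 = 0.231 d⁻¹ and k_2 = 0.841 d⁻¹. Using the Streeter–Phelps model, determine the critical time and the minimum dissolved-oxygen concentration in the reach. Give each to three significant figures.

t_c ≈ 0.760 d; minimum DO ≈ 6.07 mg/L

Mixed DO = (4.01×6.68 + 0.304×0.722)/(4.01+0.304) = 27.01/4.314 = 6.260 mg/L.
Mixed L₀ = (4.01×2.35 + 0.304×126)/(4.314) = 47.73/4.314 = 11.06 mg/L.
Initial deficit D₀ = C_s − DO₀ = 8.62 − 6.260 = 2.360 mg/L.
t_c = (1/0.6100) ln[(0.841/0.231)(1 − 2.360×0.6100/(0.231×11.06))] = 1.639 × ln(1.590) = 0.7602 d.
D_c = (0.231/0.841) × 11.06 × e^(−0.231×0.7602) = 0.2747 × 11.06 × 0.8389 = 2.549 mg/L.
Minimum DO = 8.62 − 2.549 = 6.071 mg/L.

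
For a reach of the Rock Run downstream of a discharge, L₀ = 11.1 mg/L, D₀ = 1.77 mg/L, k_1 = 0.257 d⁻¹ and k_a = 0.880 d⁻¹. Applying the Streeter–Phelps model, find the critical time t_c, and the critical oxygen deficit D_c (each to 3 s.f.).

t_c = [1/(k_a−k_1)] ln[(k_a/k_1)(1 − D₀(k_a−k_1)/(k_1 L₀))]
= [1/(0.880−0.257)] ln[(0.880/0.257)(1 − 1.77×0.6230/(0.257×11.1))]
= (1/0.6230) ln[3.424 × 0.6135] = 1.605 × ln(2.101) = 1.605 × 0.7422 = 1.191 d.
D_c = (k_1/k_a) L₀ e^(−k_1 t_c) = (0.257/0.880) × 11.1 × e^(−0.257×1.191) = 0.2920 × 11.1 × 0.7363 = 2.387 mg/L.

t_c ≈ 1.19 d; D_c ≈ 2.39 mg/L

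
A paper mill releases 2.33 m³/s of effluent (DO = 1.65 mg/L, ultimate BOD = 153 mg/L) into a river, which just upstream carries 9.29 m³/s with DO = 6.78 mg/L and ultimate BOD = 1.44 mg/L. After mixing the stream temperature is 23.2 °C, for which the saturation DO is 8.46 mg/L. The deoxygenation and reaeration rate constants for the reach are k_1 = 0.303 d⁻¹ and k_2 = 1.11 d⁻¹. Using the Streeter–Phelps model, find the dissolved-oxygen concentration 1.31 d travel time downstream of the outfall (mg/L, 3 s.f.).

Mixed DO = (9.29×6.78 + 2.33×1.65)/(9.29+2.33) = 66.83/11.62 = 5.751 mg/L.
Mixed L₀ = (9.29×1.44 + 2.33×153)/(11.62) = 369.9/11.62 = 31.83 mg/L.
Initial deficit D₀ = C_s − DO₀ = 8.46 − 5.751 = 2.709 mg/L.
D(1.31) = [0.303×31.83/(1.11−0.303)](e^(−0.303×1.31) − e^(−1.11×1.31)) + 2.709 e^(−1.11×1.31)
= 11.95 × (0.6724 − 0.2336) + 2.709 × 0.2336 = 5.877 mg/L.
DO = 8.46 − 5.877 = 2.583 mg/L.

DO ≈ 2.58 mg/L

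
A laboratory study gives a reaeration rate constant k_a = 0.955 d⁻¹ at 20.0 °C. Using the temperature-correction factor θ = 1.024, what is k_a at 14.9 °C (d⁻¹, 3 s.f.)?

k_a ≈ 0.846 d⁻¹

k_a(T₂) = k_a(T₁) · θ^(T₂−T₁) = 0.955 × 1.024^(14.9−20.0)
= 0.955 × 1.024^-5.10 = 0.955 × 0.8861 = 0.8462 d⁻¹.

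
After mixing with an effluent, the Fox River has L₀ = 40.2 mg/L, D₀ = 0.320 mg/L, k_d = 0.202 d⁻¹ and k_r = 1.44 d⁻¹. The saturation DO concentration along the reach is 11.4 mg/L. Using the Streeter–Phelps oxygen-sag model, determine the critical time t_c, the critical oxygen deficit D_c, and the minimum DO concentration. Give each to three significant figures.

t_c = [1/(k_r−k_d)] ln[(k_r/k_d)(1 − D₀(k_r−k_d)/(k_d L₀))]
= [1/(1.44−0.202)] ln[(1.44/0.202)(1 − 0.320×1.238/(0.202×40.2))]
= (1/1.238) ln[7.129 × 0.9512] = 0.8078 × ln(6.781) = 0.8078 × 1.914 = 1.546 d.
D_c = (k_d/k_r) L₀ e^(−k_d t_c) = (0.202/1.44) × 40.2 × e^(−0.202×1.546) = 0.1403 × 40.2 × 0.7317 = 4.126 mg/L.
Minimum DO = C_s − D_c = 11.4 − 4.126 = 7.274 mg/L.

t_c ≈ 1.55 d; D_c ≈ 4.13 mg/L; min DO ≈ 7.27 mg/L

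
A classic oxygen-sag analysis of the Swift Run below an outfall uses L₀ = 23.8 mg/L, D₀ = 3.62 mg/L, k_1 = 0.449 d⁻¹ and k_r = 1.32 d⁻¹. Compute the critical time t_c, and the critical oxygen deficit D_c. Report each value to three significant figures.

t_c = [1/(k_r−k_1)] ln[(k_r/k_1)(1 − D₀(k_r−k_1)/(k_1 L₀))]
= [1/(1.32−0.449)] ln[(1.32/0.449)(1 − 3.62×0.8710/(0.449×23.8))]
= (1/0.8710) ln[2.940 × 0.7049] = 1.148 × ln(2.072) = 1.148 × 0.7287 = 0.8367 d.
L(t_c) = L₀ e^(−k_1 t_c) = 23.8 × 0.6868 = 16.35 mg/L, and at the critical point k_r D_c = k_1 L, so D_c = (0.449/1.32) × 16.35 = 5.560 mg/L.

t_c ≈ 0.837 d; D_c ≈ 5.56 mg/L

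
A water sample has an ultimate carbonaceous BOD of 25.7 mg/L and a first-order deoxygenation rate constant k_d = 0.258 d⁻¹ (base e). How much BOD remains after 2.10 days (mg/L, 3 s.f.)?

L_t = L₀ e^(−k_d t) = 25.7 × e^(−0.258×2.10) = 25.7 × 0.5817 = 14.95 mg/L.

L ≈ 14.9 mg/L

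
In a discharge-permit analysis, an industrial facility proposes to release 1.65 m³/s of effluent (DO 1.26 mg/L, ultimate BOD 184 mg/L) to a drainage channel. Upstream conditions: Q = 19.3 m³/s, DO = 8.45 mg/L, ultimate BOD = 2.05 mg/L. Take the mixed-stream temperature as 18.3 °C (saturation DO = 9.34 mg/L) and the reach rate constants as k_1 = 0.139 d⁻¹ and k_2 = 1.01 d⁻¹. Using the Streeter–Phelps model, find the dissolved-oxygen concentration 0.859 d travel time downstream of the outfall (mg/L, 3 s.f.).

DO ≈ 7.51 mg/L

Mixed DO = (19.3×8.45 + 1.65×1.26)/(19.3+1.65) = 165.2/20.95 = 7.884 mg/L.
Mixed L₀ = (19.3×2.05 + 1.65×184)/(20.95) = 343.2/20.95 = 16.38 mg/L.
Initial deficit D₀ = C_s − DO₀ = 9.34 − 7.884 = 1.456 mg/L.
D(0.859) = [0.139×16.38/(1.01−0.139)](e^(−0.139×0.859) − e^(−1.01×0.859)) + 1.456 e^(−1.01×0.859)
= 2.614 × (0.8875 − 0.4200) + 1.456 × 0.4200 = 1.834 mg/L.
DO = 9.34 − 1.834 = 7.506 mg/L.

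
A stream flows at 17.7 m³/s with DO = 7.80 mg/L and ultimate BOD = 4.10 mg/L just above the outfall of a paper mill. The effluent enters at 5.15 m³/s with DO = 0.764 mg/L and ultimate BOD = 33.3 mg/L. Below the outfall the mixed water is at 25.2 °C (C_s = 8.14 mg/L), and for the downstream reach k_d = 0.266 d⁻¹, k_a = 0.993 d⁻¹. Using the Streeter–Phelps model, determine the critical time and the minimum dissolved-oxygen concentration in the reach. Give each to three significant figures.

t_c ≈ 0.878 d; minimum DO ≈ 5.87 mg/L

Mixed DO = (17.7×7.80 + 5.15×0.764)/(17.7+5.15) = 142.0/22.85 = 6.214 mg/L.
Mixed L₀ = (17.7×4.10 + 5.15×33.3)/(22.85) = 244.1/22.85 = 10.68 mg/L.
Initial deficit D₀ = C_s − DO₀ = 8.14 − 6.214 = 1.926 mg/L.
t_c = (1/0.7270) ln[(0.993/0.266)(1 − 1.926×0.7270/(0.266×10.68))] = 1.376 × ln(1.894) = 0.8782 d.
D_c = (0.266/0.993) × 10.68 × e^(−0.266×0.8782) = 0.2679 × 10.68 × 0.7917 = 2.265 mg/L.
Minimum DO = 8.14 − 2.265 = 5.875 mg/L.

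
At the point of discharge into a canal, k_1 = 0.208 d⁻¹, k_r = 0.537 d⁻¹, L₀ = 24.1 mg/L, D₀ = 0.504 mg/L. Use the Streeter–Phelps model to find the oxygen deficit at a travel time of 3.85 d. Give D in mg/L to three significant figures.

D ≈ 4.98 mg/L

k_1 L₀/(k_r−k_1) = 0.208×24.1/(0.537−0.208) = 5.013/0.3290 = 15.24 mg/L.
e^(−k_1 t) = e^(−0.208×3.850) = 0.4490; e^(−k_r t) = e^(−0.537×3.850) = 0.1265.
D = 15.24 × (0.4490 − 0.1265) + 0.504 × 0.1265 = 4.913 + 0.06376 = 4.977 mg/L.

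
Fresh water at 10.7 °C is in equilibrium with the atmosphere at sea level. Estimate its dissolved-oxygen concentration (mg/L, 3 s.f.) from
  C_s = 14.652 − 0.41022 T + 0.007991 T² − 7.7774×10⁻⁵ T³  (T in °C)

C_s ≈ 11.1 mg/L

C_s = 14.652 − 0.41022×10.7 + 0.007991×10.7² − 7.7774×10⁻⁵×10.7³ = 11.08 mg/L.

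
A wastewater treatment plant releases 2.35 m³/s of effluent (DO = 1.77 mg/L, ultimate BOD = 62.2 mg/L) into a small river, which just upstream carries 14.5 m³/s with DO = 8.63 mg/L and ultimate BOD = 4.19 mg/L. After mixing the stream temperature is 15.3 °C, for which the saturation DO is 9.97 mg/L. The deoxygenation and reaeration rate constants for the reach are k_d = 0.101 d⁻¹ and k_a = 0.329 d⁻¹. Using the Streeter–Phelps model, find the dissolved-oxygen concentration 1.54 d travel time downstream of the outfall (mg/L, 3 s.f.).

Mixed DO = (14.5×8.63 + 2.35×1.77)/(14.5+2.35) = 129.3/16.85 = 7.673 mg/L.
Mixed L₀ = (14.5×4.19 + 2.35×62.2)/(16.85) = 206.9/16.85 = 12.28 mg/L.
Initial deficit D₀ = C_s − DO₀ = 9.97 − 7.673 = 2.297 mg/L.
D(1.54) = [0.101×12.28/(0.329−0.101)](e^(−0.101×1.54) − e^(−0.329×1.54)) + 2.297 e^(−0.329×1.54)
= 5.440 × (0.8560 − 0.6025) + 2.297 × 0.6025 = 2.763 mg/L.
DO = 9.97 − 2.763 = 7.207 mg/L.

DO ≈ 7.21 mg/L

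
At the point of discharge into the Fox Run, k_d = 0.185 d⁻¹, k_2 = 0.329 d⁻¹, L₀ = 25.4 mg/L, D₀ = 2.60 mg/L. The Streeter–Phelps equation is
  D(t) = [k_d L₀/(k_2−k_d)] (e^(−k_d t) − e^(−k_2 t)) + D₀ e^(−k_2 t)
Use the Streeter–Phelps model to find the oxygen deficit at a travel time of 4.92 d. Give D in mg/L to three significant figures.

D ≈ 7.18 mg/L

k_d L₀/(k_2−k_d) = 0.185×25.4/(0.329−0.185) = 4.699/0.1440 = 32.63 mg/L.
e^(−k_d t) = e^(−0.185×4.920) = 0.4024; e^(−k_2 t) = e^(−0.329×4.920) = 0.1982.
D = 32.63 × (0.4024 − 0.1982) + 2.60 × 0.1982 = 6.666 + 0.5152 = 7.181 mg/L.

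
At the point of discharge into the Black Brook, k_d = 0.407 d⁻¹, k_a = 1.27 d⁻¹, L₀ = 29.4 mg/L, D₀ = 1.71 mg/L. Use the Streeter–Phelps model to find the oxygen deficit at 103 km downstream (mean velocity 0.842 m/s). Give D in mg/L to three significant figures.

Travel time t = x/v = 103 km / (0.842 m/s) = 103000 m / 0.842 m/s = 122300 s = 1.416 d.
k_d L₀/(k_a−k_d) = 0.407×29.4/(1.27−0.407) = 11.97/0.8630 = 13.87 mg/L.
e^(−k_d t) = e^(−0.407×1.416) = 0.5620; e^(−k_a t) = e^(−1.27×1.416) = 0.1656.
D = 13.87 × (0.5620 − 0.1656) + 1.71 × 0.1656 = 5.496 + 0.2832 = 5.779 mg/L.

D ≈ 5.78 mg/L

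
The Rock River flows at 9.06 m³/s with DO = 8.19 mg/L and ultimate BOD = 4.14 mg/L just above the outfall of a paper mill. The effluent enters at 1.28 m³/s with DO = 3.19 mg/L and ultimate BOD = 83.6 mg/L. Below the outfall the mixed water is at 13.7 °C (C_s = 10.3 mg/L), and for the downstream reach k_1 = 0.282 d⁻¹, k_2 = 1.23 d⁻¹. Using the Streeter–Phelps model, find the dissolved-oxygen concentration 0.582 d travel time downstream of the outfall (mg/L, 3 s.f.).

Mixed DO = (9.06×8.19 + 1.28×3.19)/(9.06+1.28) = 78.28/10.34 = 7.571 mg/L.
Mixed L₀ = (9.06×4.14 + 1.28×83.6)/(10.34) = 144.5/10.34 = 13.98 mg/L.
Initial deficit D₀ = C_s − DO₀ = 10.3 − 7.571 = 2.729 mg/L.
D(0.582) = [0.282×13.98/(1.23−0.282)](e^(−0.282×0.582) − e^(−1.23×0.582)) + 2.729 e^(−1.23×0.582)
= 4.158 × (0.8486 − 0.4888) + 2.729 × 0.4888 = 2.830 mg/L.
DO = 10.3 − 2.830 = 7.470 mg/L.

DO ≈ 7.47 mg/L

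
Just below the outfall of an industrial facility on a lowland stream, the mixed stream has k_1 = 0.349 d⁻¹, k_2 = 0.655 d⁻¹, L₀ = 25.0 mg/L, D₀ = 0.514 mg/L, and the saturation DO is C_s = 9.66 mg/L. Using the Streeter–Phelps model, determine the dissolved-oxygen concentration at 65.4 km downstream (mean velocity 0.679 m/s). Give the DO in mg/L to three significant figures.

Travel time t = x/v = 65.4 km / (0.679 m/s) = 65400 m / 0.679 m/s = 96320 s = 1.115 d.
k_1 L₀/(k_2−k_1) = 0.349×25.0/(0.655−0.349) = 8.725/0.3060 = 28.51 mg/L.
e^(−k_1 t) = e^(−0.349×1.115) = 0.6777; e^(−k_2 t) = e^(−0.655×1.115) = 0.4818.
D = 28.51 × (0.6777 − 0.4818) + 0.514 × 0.4818 = 5.585 + 0.2477 = 5.833 mg/L.
DO = C_s − D = 9.66 − 5.833 = 3.827 mg/L.

DO ≈ 3.83 mg/L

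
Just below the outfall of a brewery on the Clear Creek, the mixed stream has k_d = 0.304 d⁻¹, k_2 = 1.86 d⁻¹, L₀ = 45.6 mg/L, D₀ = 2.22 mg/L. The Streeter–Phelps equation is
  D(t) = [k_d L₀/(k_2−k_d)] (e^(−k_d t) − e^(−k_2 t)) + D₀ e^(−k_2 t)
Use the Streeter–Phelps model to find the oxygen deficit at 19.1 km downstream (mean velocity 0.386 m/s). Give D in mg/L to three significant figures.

Travel time t = x/v = 19.1 km / (0.386 m/s) = 19100 m / 0.386 m/s = 49480 s = 0.5727 d.
k_d L₀/(k_2−k_d) = 0.304×45.6/(1.86−0.304) = 13.86/1.556 = 8.909 mg/L.
e^(−k_d t) = e^(−0.304×0.5727) = 0.8402; e^(−k_2 t) = e^(−1.86×0.5727) = 0.3446.
D = 8.909 × (0.8402 − 0.3446) + 2.22 × 0.3446 = 4.415 + 0.7651 = 5.180 mg/L.

D ≈ 5.18 mg/L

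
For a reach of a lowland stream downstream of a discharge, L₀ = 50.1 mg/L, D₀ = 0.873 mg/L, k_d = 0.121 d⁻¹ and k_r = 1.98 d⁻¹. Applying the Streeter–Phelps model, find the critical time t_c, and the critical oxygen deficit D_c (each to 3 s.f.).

t_c = [1/(k_r−k_d)] ln[(k_r/k_d)(1 − D₀(k_r−k_d)/(k_d L₀))]
= [1/(1.98−0.121)] ln[(1.98/0.121)(1 − 0.873×1.859/(0.121×50.1))]
= (1/1.859) ln[16.36 × 0.7323] = 0.5379 × ln(11.98) = 0.5379 × 2.483 = 1.336 d.
D_c = (k_d/k_r) L₀ e^(−k_d t_c) = (0.121/1.98) × 50.1 × e^(−0.121×1.336) = 0.06111 × 50.1 × 0.8507 = 2.605 mg/L.

t_c ≈ 1.34 d; D_c ≈ 2.60 mg/L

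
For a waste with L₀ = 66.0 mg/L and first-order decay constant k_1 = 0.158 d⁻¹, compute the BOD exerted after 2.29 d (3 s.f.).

y ≈ 20.0 mg/L

y_t = L₀(1 − e^(−k_1 t)) = 66.0 × (1 − e^(−0.158×2.29))
= 66.0 × (1 − 0.6964) = 66.0 × 0.3036 = 20.04 mg/L.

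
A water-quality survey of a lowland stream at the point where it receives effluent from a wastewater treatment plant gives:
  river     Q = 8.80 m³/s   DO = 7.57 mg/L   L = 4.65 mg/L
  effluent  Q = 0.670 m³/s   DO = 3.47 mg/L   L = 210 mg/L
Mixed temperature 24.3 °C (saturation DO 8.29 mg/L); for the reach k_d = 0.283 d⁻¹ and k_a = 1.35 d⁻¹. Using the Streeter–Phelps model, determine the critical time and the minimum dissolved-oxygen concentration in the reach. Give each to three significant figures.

t_c ≈ 1.26 d; minimum DO ≈ 5.47 mg/L

Mixed DO = (8.80×7.57 + 0.670×3.47)/(8.80+0.670) = 68.94/9.470 = 7.280 mg/L.
Mixed L₀ = (8.80×4.65 + 0.670×210)/(9.470) = 181.6/9.470 = 19.18 mg/L.
Initial deficit D₀ = C_s − DO₀ = 8.29 − 7.280 = 1.010 mg/L.
t_c = (1/1.067) ln[(1.35/0.283)(1 − 1.010×1.067/(0.283×19.18))] = 0.9372 × ln(3.823) = 1.257 d.
D_c = (0.283/1.35) × 19.18 × e^(−0.283×1.257) = 0.2096 × 19.18 × 0.7007 = 2.817 mg/L.
Minimum DO = 8.29 − 2.817 = 5.473 mg/L.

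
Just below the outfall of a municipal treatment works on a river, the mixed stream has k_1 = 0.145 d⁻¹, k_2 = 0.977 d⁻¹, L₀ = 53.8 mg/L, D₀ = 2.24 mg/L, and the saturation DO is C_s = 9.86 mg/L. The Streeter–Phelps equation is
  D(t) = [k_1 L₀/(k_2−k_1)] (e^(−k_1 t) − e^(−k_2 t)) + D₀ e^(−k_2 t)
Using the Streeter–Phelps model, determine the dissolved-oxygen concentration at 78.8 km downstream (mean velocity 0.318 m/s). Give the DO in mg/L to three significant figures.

DO ≈ 4.11 mg/L

Travel time t = x/v = 78.8 km / (0.318 m/s) = 78800 m / 0.318 m/s = 247800 s = 2.868 d.
k_1 L₀/(k_2−k_1) = 0.145×53.8/(0.977−0.145) = 7.801/0.8320 = 9.376 mg/L.
e^(−k_1 t) = e^(−0.145×2.868) = 0.6598; e^(−k_2 t) = e^(−0.977×2.868) = 0.06068.
D = 9.376 × (0.6598 − 0.06068) + 2.24 × 0.06068 = 5.617 + 0.1359 = 5.753 mg/L.
DO = C_s − D = 9.86 − 5.753 = 4.107 mg/L.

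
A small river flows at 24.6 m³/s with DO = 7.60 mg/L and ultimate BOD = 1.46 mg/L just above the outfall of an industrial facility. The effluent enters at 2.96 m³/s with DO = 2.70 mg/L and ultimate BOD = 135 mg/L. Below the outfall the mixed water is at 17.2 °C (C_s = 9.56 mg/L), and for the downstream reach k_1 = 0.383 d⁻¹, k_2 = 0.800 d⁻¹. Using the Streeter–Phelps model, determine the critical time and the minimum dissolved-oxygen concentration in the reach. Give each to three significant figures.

t_c ≈ 1.32 d; minimum DO ≈ 4.99 mg/L

Mixed DO = (24.6×7.60 + 2.96×2.70)/(24.6+2.96) = 195.0/27.56 = 7.074 mg/L.
Mixed L₀ = (24.6×1.46 + 2.96×135)/(27.56) = 435.5/27.56 = 15.80 mg/L.
Initial deficit D₀ = C_s − DO₀ = 9.56 − 7.074 = 2.486 mg/L.
t_c = (1/0.4170) ln[(0.800/0.383)(1 − 2.486×0.4170/(0.383×15.80))] = 2.398 × ln(1.731) = 1.316 d.
D_c = (0.383/0.800) × 15.80 × e^(−0.383×1.316) = 0.4788 × 15.80 × 0.6041 = 4.571 mg/L.
Minimum DO = 9.56 − 4.571 = 4.989 mg/L.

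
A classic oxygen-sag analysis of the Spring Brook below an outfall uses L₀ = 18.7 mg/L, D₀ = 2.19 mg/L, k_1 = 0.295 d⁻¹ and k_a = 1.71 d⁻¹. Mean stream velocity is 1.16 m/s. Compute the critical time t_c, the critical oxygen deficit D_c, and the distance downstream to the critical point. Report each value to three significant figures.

With k_a/k_1 = 5.797 and 1 − D₀(k_a−k_1)/(k_1 L₀) = 0.4383,
t_c = ln(5.797 × 0.4383) / (1.71 − 0.295) = ln(2.540) / 1.415 = 0.9323/1.415 = 0.6589 d.
D_c = (k_1/k_a) L₀ e^(−k_1 t_c) = (0.295/1.71) × 18.7 × e^(−0.295×0.6589) = 0.1725 × 18.7 × 0.8234 = 2.656 mg/L.
x_c = v t_c = 1.16 m/s × 0.6589 d × 86400 s/d = 66040 m ≈ 66.0 km.

t_c ≈ 0.659 d; D_c ≈ 2.66 mg/L; x_c ≈ 66.0 km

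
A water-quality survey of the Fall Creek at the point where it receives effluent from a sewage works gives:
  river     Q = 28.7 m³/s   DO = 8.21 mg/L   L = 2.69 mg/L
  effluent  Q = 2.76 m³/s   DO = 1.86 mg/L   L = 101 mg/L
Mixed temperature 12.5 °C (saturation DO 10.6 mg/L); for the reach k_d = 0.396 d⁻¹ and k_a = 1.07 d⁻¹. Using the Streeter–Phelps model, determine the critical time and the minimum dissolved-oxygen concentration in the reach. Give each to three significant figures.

t_c ≈ 0.606 d; minimum DO ≈ 7.31 mg/L

Mixed DO = (28.7×8.21 + 2.76×1.86)/(28.7+2.76) = 240.8/31.46 = 7.653 mg/L.
Mixed L₀ = (28.7×2.69 + 2.76×101)/(31.46) = 356.0/31.46 = 11.31 mg/L.
Initial deficit D₀ = C_s − DO₀ = 10.6 − 7.653 = 2.947 mg/L.
t_c = (1/0.6740) ln[(1.07/0.396)(1 − 2.947×0.6740/(0.396×11.31))] = 1.484 × ln(1.504) = 0.6057 d.
D_c = (0.396/1.07) × 11.31 × e^(−0.396×0.6057) = 0.3701 × 11.31 × 0.7867 = 3.294 mg/L.
Minimum DO = 10.6 − 3.294 = 7.306 mg/L.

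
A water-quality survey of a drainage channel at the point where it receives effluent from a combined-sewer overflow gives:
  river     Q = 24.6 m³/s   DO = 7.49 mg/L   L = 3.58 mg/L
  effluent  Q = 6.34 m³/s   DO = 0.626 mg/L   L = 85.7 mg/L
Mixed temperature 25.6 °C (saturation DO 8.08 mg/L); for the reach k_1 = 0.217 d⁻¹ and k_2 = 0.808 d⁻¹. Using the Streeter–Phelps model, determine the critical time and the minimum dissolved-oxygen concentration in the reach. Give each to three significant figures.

t_c ≈ 1.70 d; minimum DO ≈ 4.29 mg/L

Mixed DO = (24.6×7.49 + 6.34×0.626)/(24.6+6.34) = 188.2/30.94 = 6.083 mg/L.
Mixed L₀ = (24.6×3.58 + 6.34×85.7)/(30.94) = 631.4/30.94 = 20.41 mg/L.
Initial deficit D₀ = C_s − DO₀ = 8.08 − 6.083 = 1.997 mg/L.
t_c = (1/0.5910) ln[(0.808/0.217)(1 − 1.997×0.5910/(0.217×20.41))] = 1.692 × ln(2.731) = 1.700 d.
D_c = (0.217/0.808) × 20.41 × e^(−0.217×1.700) = 0.2686 × 20.41 × 0.6915 = 3.790 mg/L.
Minimum DO = 8.08 − 3.790 = 4.290 mg/L.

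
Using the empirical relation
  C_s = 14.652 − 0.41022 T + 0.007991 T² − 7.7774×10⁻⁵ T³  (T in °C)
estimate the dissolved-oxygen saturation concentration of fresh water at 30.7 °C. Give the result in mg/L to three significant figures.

C_s = 14.652 − 0.41022×30.7 + 0.007991×30.7² − 7.7774×10⁻⁵×30.7³ = 7.339 mg/L.

C_s ≈ 7.34 mg/L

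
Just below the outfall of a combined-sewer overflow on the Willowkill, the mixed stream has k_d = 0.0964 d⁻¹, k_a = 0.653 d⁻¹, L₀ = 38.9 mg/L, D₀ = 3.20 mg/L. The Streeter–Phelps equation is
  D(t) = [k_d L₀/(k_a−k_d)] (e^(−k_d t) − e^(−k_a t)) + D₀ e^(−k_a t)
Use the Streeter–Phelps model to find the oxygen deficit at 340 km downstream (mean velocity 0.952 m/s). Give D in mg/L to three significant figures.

D ≈ 4.29 mg/L

Travel time t = x/v = 340 km / (0.952 m/s) = 340000 m / 0.952 m/s = 357100 s = 4.134 d.
k_d L₀/(k_a−k_d) = 0.0964×38.9/(0.653−0.0964) = 3.750/0.5566 = 6.737 mg/L.
e^(−k_d t) = e^(−0.0964×4.134) = 0.6713; e^(−k_a t) = e^(−0.653×4.134) = 0.06726.
D = 6.737 × (0.6713 − 0.06726) + 3.20 × 0.06726 = 4.070 + 0.2152 = 4.285 mg/L.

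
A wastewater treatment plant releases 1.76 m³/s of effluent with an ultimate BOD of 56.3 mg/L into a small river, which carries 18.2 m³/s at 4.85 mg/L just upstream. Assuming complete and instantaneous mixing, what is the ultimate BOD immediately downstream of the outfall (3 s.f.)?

Flow-weighted mixing: C = (Q_r C_r + Q_w C_w)/(Q_r + Q_w)
= (18.2×4.85 + 1.76×56.3)/(18.2 + 1.76) = 187.4/19.96 = 9.387 mg/L.

9.39 mg/L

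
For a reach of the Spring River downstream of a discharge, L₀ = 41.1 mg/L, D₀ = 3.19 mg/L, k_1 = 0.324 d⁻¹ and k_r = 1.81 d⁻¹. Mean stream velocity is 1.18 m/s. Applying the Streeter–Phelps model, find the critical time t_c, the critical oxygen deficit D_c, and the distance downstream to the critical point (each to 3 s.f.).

t_c ≈ 0.862 d; D_c ≈ 5.57 mg/L; x_c ≈ 87.8 km

t_c = [1/(k_r−k_1)] ln[(k_r/k_1)(1 − D₀(k_r−k_1)/(k_1 L₀))]
= [1/(1.81−0.324)] ln[(1.81/0.324)(1 − 3.19×1.486/(0.324×41.1))]
= (1/1.486) ln[5.586 × 0.6440] = 0.6729 × ln(3.598) = 0.6729 × 1.280 = 0.8616 d.
D_c = (k_1/k_r) L₀ e^(−k_1 t_c) = (0.324/1.81) × 41.1 × e^(−0.324×0.8616) = 0.1790 × 41.1 × 0.7564 = 5.565 mg/L.
x_c = v t_c = 1.18 m/s × 0.8616 d × 86400 s/d = 87840 m ≈ 87.8 km.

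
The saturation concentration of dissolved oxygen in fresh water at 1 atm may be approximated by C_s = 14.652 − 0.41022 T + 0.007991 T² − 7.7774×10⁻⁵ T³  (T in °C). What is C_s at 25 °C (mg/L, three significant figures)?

C_s = 14.652 − 0.41022×25 + 0.007991×25² − 7.7774×10⁻⁵×25³ = 8.176 mg/L.

C_s ≈ 8.18 mg/L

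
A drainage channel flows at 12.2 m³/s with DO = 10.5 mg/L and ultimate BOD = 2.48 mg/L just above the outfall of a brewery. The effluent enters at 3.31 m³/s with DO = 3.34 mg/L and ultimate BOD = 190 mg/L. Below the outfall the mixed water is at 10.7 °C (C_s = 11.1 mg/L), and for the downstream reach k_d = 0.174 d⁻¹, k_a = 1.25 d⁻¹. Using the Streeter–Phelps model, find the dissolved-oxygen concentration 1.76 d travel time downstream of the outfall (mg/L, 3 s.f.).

Mixed DO = (12.2×10.5 + 3.31×3.34)/(12.2+3.31) = 139.2/15.51 = 8.972 mg/L.
Mixed L₀ = (12.2×2.48 + 3.31×190)/(15.51) = 659.2/15.51 = 42.50 mg/L.
Initial deficit D₀ = C_s − DO₀ = 11.1 − 8.972 = 2.128 mg/L.
D(1.76) = [0.174×42.50/(1.25−0.174)](e^(−0.174×1.76) − e^(−1.25×1.76)) + 2.128 e^(−1.25×1.76)
= 6.872 × (0.7362 − 0.1108) + 2.128 × 0.1108 = 4.534 mg/L.
DO = 11.1 − 4.534 = 6.566 mg/L.

DO ≈ 6.57 mg/L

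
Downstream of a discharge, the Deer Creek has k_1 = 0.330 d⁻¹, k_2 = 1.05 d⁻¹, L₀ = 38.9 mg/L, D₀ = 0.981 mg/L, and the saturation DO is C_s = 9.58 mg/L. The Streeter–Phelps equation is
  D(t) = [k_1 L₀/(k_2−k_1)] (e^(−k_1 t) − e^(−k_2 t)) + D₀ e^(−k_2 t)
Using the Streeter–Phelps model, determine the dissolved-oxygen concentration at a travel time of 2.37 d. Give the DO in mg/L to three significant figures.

k_1 L₀/(k_2−k_1) = 0.330×38.9/(1.05−0.330) = 12.84/0.7200 = 17.83 mg/L.
e^(−k_1 t) = e^(−0.330×2.370) = 0.4574; e^(−k_2 t) = e^(−1.05×2.370) = 0.08303.
D = 17.83 × (0.4574 − 0.08303) + 0.981 × 0.08303 = 6.675 + 0.08146 = 6.757 mg/L.
DO = C_s − D = 9.58 − 6.757 = 2.823 mg/L.

DO ≈ 2.82 mg/L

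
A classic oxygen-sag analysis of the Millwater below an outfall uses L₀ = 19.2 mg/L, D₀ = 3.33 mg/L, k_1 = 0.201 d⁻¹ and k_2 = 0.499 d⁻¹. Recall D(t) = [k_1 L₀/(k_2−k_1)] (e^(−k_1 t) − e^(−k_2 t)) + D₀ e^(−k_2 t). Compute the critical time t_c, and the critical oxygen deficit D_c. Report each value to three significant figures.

t_c = [1/(k_2−k_1)] ln[(k_2/k_1)(1 − D₀(k_2−k_1)/(k_1 L₀))]
= [1/(0.499−0.201)] ln[(0.499/0.201)(1 − 3.33×0.2980/(0.201×19.2))]
= (1/0.2980) ln[2.483 × 0.7429] = 3.356 × ln(1.844) = 3.356 × 0.6121 = 2.054 d.
D_c = (k_1/k_2) L₀ e^(−k_1 t_c) = (0.201/0.499) × 19.2 × e^(−0.201×2.054) = 0.4028 × 19.2 × 0.6618 = 5.118 mg/L.

t_c ≈ 2.05 d; D_c ≈ 5.12 mg/L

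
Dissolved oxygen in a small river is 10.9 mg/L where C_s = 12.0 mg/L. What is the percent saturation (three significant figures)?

90.8 % saturation

% saturation = C/C_s × 100 = 10.9/12.0 × 100 = 90.8 %.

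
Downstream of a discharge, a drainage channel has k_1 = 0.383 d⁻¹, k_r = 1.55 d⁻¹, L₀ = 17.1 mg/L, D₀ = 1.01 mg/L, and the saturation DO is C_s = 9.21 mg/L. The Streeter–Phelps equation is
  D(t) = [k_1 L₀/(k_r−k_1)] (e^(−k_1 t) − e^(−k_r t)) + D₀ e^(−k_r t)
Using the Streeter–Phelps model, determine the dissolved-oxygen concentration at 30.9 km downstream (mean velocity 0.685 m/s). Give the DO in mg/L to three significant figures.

DO ≈ 6.66 mg/L

Travel time t = x/v = 30.9 km / (0.685 m/s) = 30900 m / 0.685 m/s = 45110 s = 0.5221 d.
k_1 L₀/(k_r−k_1) = 0.383×17.1/(1.55−0.383) = 6.549/1.167 = 5.612 mg/L.
e^(−k_1 t) = e^(−0.383×0.5221) = 0.8188; e^(−k_r t) = e^(−1.55×0.5221) = 0.4452.
D = 5.612 × (0.8188 − 0.4452) + 1.01 × 0.4452 = 2.097 + 0.4496 = 2.546 mg/L.
DO = C_s − D = 9.21 − 2.546 = 6.664 mg/L.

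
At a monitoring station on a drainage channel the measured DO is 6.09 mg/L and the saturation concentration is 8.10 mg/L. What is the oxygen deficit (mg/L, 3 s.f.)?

D = C_s − C = 8.10 − 6.09 = 2.01 mg/L.

D ≈ 2.01 mg/L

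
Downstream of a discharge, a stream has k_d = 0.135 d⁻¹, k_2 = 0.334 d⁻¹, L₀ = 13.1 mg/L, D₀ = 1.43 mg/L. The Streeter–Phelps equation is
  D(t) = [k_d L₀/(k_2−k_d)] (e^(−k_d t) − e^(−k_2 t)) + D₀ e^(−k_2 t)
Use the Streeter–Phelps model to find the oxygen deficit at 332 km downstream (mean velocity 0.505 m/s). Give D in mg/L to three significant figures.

D ≈ 2.59 mg/L

Travel time t = x/v = 332 km / (0.505 m/s) = 332000 m / 0.505 m/s = 657400 s = 7.609 d.
k_d L₀/(k_2−k_d) = 0.135×13.1/(0.334−0.135) = 1.768/0.1990 = 8.887 mg/L.
e^(−k_d t) = e^(−0.135×7.609) = 0.3580; e^(−k_2 t) = e^(−0.334×7.609) = 0.07875.
D = 8.887 × (0.3580 − 0.07875) + 1.43 × 0.07875 = 2.482 + 0.1126 = 2.594 mg/L.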